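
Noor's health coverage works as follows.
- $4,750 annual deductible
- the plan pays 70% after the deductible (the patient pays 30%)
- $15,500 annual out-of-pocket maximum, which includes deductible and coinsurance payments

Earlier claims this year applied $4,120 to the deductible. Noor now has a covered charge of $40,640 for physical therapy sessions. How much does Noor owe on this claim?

$11,380

$4,120 of the $4,750 deductible is already met, leaving $630.
After the $630 deductible portion, $40,640 − $630 = $40,010 is subject to coinsurance.
Coinsurance: $40,010 × 30% = $12,003.
That puts the patient's cost at $630 + $12,003 = $12,633 before any cap.
That would bring total out-of-pocket to $16,753, past the $15,500 cap. The patient is capped at $15,500 − $4,120 = $11,380 on this claim.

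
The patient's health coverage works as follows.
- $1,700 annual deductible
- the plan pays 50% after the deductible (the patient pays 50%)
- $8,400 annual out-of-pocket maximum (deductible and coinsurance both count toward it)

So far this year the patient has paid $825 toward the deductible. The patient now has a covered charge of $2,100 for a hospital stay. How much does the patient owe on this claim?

$1,487.50

Remaining deductible: $1,700 − $825 = $875.
After the $875 deductible portion, $2,100 − $875 = $1,225 is subject to coinsurance.
50% of $1,225 = $612.50 falls to the patient.
Patient responsibility before any cap: $875 + $612.50 = $1,487.50.
Year-to-date out-of-pocket becomes $825 + $1,487.50 = $2,312.50, still under the $8,400 maximum, so no cap applies.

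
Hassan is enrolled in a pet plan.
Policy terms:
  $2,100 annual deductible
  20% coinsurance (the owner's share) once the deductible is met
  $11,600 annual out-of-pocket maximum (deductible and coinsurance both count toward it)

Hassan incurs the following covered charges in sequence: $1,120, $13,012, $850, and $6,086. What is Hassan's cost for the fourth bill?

#1 ($1,120): entire amount goes to the deductible. Owner pays $1,120; OOP now $1,120.
#2 ($13,012): $980 to deductible, leaving $12,032; owner's 20% is $2,406.40. Owner pays $3,386.40; OOP now $4,506.40.
#3 ($850): deductible met; 20% of $850 = $170. Owner pays $170; OOP now $4,676.40.
#4 ($6,086): 20% coinsurance on $6,086 = $1,217.20. Cost to owner: $1,217.20. OOP to date $5,893.60.

$1,217.20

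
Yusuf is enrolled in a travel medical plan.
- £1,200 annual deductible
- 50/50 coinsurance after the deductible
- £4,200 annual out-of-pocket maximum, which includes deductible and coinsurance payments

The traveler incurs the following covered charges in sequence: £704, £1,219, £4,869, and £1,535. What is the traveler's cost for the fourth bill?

£204

Claim 1 (£704): fully absorbed by the deductible. Traveler pays £704; OOP now £704.
Claim 2 (£1,219): £496 to deductible, leaving £723; coinsurance £723 × 50% = £361.50. Cost to traveler: £857.50. OOP to date £1,561.50.
Claim 3 (£4,869): deductible already satisfied, so traveler's share is 50% × £4,869 = £2,434.50. Traveler pays £2,434.50; OOP now £3,996.
Claim 4 (£1,535): deductible met; 50% of £1,535 = £767.50. Adding that to £3,996 gives £4,763.50, past the £4,200 cap; traveler pays only £4,200 − £3,996 = £204.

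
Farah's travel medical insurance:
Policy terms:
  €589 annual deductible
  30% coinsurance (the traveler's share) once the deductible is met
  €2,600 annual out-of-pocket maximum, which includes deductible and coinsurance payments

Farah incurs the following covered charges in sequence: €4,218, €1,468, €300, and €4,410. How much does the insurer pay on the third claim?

€210

#1 (€4,218): deductible takes €589, €3,629 remains; 30% of €3,629 = €1,088.70. Traveler owes €1,677.70 (running OOP €1,677.70). Insurer: €4,218 − €1,677.70 = €2,540.30.
#2 (€1,468): deductible met; 30% of €1,468 = €440.40. Traveler owes €440.40 (running OOP €2,118.10). Insurer: €1,468 − €440.40 = €1,027.60.
#3 (€300): 30% coinsurance on €300 = €90. Traveler owes €90 (running OOP €2,208.10). Plan pays €300 − €90 = €210.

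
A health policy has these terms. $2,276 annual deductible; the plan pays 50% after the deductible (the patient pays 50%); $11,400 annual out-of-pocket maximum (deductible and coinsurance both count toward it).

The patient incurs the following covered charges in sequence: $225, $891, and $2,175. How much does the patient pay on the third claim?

$1,667.50

Claim 1 — $225: fully absorbed by the deductible. Cost to patient: $225. OOP to date $225.
Claim 2 — $891: all of it applies to the deductible. Patient owes $891 (running OOP $1,116).
Claim 3 — $2,175: $1,160 finishes the deductible; $1,015 goes to coinsurance; coinsurance $1,015 × 50% = $507.50. Cost to patient: $1,667.50. OOP to date $2,783.50.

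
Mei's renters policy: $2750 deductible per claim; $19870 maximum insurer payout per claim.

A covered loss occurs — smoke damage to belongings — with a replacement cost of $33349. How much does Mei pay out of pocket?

$13479

After the deductible, $33349 − $2750 = $30599 remains.
Since $30599 > $19870, the payout is capped at $19870.
The tenant bears the rest of the original loss: $33349 − $19870 = $13479.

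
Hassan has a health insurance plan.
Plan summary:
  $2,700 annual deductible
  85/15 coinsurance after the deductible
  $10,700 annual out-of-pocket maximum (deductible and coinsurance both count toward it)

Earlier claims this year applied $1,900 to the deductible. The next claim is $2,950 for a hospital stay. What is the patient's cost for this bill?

$1,900 of the $2,700 deductible is already met, leaving $800.
After the $800 deductible portion, $2,950 − $800 = $2,150 is subject to coinsurance.
Coinsurance: $2,150 × 15% = $322.50.
Patient responsibility before any cap: $800 + $322.50 = $1,122.50.
Year-to-date out-of-pocket becomes $1,900 + $1,122.50 = $3,022.50, still under the $10,700 maximum, so no cap applies.

$1,122.50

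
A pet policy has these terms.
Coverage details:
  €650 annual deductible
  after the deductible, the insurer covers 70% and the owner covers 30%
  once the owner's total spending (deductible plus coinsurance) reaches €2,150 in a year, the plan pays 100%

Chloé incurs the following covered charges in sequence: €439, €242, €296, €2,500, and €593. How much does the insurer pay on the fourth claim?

Claim 1 — €439: entire amount goes to the deductible. Cost to owner: €439. OOP to date €439. Plan pays €439 − €439 = €0.
Claim 2 — €242: €211 to deductible, leaving €31; owner's 30% is €9.30. Cost to owner: €220.30. OOP to date €659.30. Insurer: €242 − €220.30 = €21.70.
Claim 3 — €296: deductible met; 30% of €296 = €88.80. Cost to owner: €88.80. OOP to date €748.10. Plan pays €296 − €88.80 = €207.20.
Claim 4 — €2,500: deductible already satisfied, so owner's share is 30% × €2,500 = €750. Cost to owner: €750. OOP to date €1,498.10. Insurer: €2,500 − €750 = €1,750.

€1,750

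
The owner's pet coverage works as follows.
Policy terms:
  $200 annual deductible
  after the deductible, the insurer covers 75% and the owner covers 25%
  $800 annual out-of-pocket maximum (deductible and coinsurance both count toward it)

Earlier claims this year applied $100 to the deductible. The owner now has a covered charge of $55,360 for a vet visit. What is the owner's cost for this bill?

$100 of the $200 deductible is already met, leaving $100.
After the $100 deductible portion, $55,360 − $100 = $55,260 is subject to coinsurance.
25% of $55,260 = $13,815 falls to the owner.
So the owner owes $100 + $13,815 = $13,915 before any cap.
That would bring total out-of-pocket to $14,015, past the $800 cap. The owner is capped at $800 − $100 = $700 on this claim.

$700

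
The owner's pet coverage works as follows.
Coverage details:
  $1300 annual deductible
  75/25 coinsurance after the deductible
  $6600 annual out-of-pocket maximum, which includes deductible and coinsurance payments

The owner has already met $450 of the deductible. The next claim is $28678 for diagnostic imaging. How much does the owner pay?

Deductible still to meet: $1300 − $450 = $850.
After the $850 deductible portion, $28678 − $850 = $27828 is subject to coinsurance.
25% of $27828 = $6957 falls to the owner.
So the owner owes $850 + $6957 = $7807 before any cap.
That would bring total out-of-pocket to $8257, past the $6600 cap. The owner is capped at $6600 − $450 = $6150 on this claim.

$6150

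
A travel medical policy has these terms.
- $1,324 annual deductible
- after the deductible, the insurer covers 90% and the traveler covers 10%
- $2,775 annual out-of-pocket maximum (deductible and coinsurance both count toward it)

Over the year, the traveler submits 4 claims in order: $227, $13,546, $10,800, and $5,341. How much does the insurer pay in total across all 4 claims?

$27,139

Claim 1 ($227): all of it applies to the deductible. Traveler owes $227 (running OOP $227). Plan pays $227 − $227 = $0.
Claim 2 ($13,546): deductible takes $1,097, $12,449 remains; traveler's 10% is $1,244.90. Cost to traveler: $2,341.90. OOP to date $2,568.90. Insurer: $13,546 − $2,341.90 = $11,204.10.
Claim 3 ($10,800): deductible already satisfied, so traveler's share is 10% × $10,800 = $1,080. Adding that to $2,568.90 gives $3,648.90, past the $2,775 cap; traveler pays only $2,775 − $2,568.90 = $206.10. Plan pays $10,800 − $206.10 = $10,593.90.
Claim 4 ($5,341): 10% coinsurance on $5,341 = $534.10. Adding that to $2,775 gives $3,309.10, past the $2,775 cap; traveler pays only $2,775 − $2,775 = $0. Plan pays $5,341 − $0 = $5,341.
Insurer total: $0 + $11,204.10 + $10,593.90 + $5,341 = $27,139.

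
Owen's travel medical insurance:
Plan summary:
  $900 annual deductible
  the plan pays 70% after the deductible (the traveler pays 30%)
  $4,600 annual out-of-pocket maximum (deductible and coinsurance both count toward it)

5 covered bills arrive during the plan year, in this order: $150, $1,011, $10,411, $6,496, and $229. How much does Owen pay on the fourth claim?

$498.40

Bill 1, $150: fully absorbed by the deductible. Traveler pays $150; OOP now $150.
Bill 2, $1,011: $750 to deductible, leaving $261; 30% of $261 = $78.30. Cost to traveler: $828.30. OOP to date $978.30.
Bill 3, $10,411: 30% coinsurance on $10,411 = $3,123.30. Traveler owes $3,123.30 (running OOP $4,101.60).
Bill 4, $6,496: 30% coinsurance on $6,496 = $1,948.80. Adding that to $4,101.60 gives $6,050.40, past the $4,600 cap; traveler pays only $4,600 − $4,101.60 = $498.40.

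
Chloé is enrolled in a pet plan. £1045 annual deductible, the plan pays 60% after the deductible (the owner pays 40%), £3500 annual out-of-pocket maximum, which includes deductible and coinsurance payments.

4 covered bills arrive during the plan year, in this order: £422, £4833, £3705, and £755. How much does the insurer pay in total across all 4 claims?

£6215

Claim 1 — £422: all of it applies to the deductible. Owner owes £422 (running OOP £422). Plan pays £422 − £422 = £0.
Claim 2 — £4833: £623 finishes the deductible; £4210 goes to coinsurance; owner's 40% is £1684. Owner owes £2307 (running OOP £2729). Plan pays £4833 − £2307 = £2526.
Claim 3 — £3705: 40% coinsurance on £3705 = £1482. That would push OOP to £4211, over the £3500 cap, so owner pays £3500 − £2729 = £771. Plan pays £3705 − £771 = £2934.
Claim 4 — £755: deductible already satisfied, so owner's share is 40% × £755 = £302. OOP would hit £3802 > £3500, so the cap limits the owner to £3500 − £3500 = £0. Insurer: £755 − £0 = £755.
Insurer total = bills − owner's total = £9715 − £3500 = £6215.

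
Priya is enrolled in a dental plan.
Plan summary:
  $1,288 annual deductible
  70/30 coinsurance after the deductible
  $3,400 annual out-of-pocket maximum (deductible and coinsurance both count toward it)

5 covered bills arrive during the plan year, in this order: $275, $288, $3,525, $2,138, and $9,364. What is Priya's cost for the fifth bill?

Claim 1 ($275): entire amount goes to the deductible. Cost to patient: $275. OOP to date $275.
Claim 2 ($288): all of it applies to the deductible. Cost to patient: $288. OOP to date $563.
Claim 3 ($3,525): deductible takes $725, $2,800 remains; coinsurance $2,800 × 30% = $840. Patient owes $1,565 (running OOP $2,128).
Claim 4 ($2,138): 30% coinsurance on $2,138 = $641.40. Patient owes $641.40 (running OOP $2,769.40).
Claim 5 ($9,364): deductible met; 30% of $9,364 = $2,809.20. Adding that to $2,769.40 gives $5,578.60, past the $3,400 cap; patient pays only $3,400 − $2,769.40 = $630.60.

$630.60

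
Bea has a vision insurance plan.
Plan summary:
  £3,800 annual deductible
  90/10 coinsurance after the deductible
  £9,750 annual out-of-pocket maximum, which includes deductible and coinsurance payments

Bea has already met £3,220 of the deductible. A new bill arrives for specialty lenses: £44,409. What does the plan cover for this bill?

£39,446.10

Deductible still to meet: £3,800 − £3,220 = £580.
After the £580 deductible portion, £44,409 − £580 = £43,829 is subject to coinsurance.
Member's 10% share of £43,829 is £4,382.90.
Member responsibility before any cap: £580 + £4,382.90 = £4,962.90.
Total out-of-pocket so far would be £3,220 + £4,962.90 = £8,182.90, below the £9,750 cap — no reduction.
The plan picks up £44,409 − £4,962.90 = £39,446.10.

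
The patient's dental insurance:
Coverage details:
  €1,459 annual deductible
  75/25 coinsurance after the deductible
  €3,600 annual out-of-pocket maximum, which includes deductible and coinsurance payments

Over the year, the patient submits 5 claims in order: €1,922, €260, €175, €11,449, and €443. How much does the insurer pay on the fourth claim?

#1 (€1,922): deductible takes €1,459, €463 remains; coinsurance €463 × 25% = €115.75. Cost to patient: €1,574.75. OOP to date €1,574.75. Plan pays €1,922 − €1,574.75 = €347.25.
#2 (€260): 25% coinsurance on €260 = €65. Cost to patient: €65. OOP to date €1,639.75. Plan pays €260 − €65 = €195.
#3 (€175): 25% coinsurance on €175 = €43.75. Patient owes €43.75 (running OOP €1,683.50). Insurer: €175 − €43.75 = €131.25.
#4 (€11,449): 25% coinsurance on €11,449 = €2,862.25. OOP would hit €4,545.75 > €3,600, so the cap limits the patient to €3,600 − €1,683.50 = €1,916.50. Plan pays €11,449 − €1,916.50 = €9,532.50.

€9,532.50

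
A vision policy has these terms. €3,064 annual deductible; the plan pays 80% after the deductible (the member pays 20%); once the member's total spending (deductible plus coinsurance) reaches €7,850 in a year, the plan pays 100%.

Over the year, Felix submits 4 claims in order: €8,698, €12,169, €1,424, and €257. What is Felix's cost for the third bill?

€284.80

#1 (€8,698): deductible takes €3,064, €5,634 remains; coinsurance €5,634 × 20% = €1,126.80. Member pays €4,190.80; OOP now €4,190.80.
#2 (€12,169): deductible met; 20% of €12,169 = €2,433.80. Member pays €2,433.80; OOP now €6,624.60.
#3 (€1,424): deductible met; 20% of €1,424 = €284.80. Member owes €284.80 (running OOP €6,909.40).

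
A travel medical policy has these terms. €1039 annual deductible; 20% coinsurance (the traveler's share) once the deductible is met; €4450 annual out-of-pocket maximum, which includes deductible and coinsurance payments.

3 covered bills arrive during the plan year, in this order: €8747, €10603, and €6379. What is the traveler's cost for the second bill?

Bill 1, €8747: €1039 to deductible, leaving €7708; traveler's 20% is €1541.60. Traveler owes €2580.60 (running OOP €2580.60).
Bill 2, €10603: deductible already satisfied, so traveler's share is 20% × €10603 = €2120.60. OOP would hit €4701.20 > €4450, so the cap limits the traveler to €4450 − €2580.60 = €1869.40.

€1869.40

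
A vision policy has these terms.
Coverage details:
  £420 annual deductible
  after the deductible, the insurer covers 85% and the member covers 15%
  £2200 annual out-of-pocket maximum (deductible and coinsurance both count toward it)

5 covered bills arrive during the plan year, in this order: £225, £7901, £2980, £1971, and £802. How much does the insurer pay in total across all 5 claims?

£11679

Claim 1 — £225: fully absorbed by the deductible. Member pays £225; OOP now £225. Insurer: £225 − £225 = £0.
Claim 2 — £7901: £195 finishes the deductible; £7706 goes to coinsurance; coinsurance £7706 × 15% = £1155.90. Member owes £1350.90 (running OOP £1575.90). Plan pays £7901 − £1350.90 = £6550.10.
Claim 3 — £2980: deductible already satisfied, so member's share is 15% × £2980 = £447. Cost to member: £447. OOP to date £2022.90. Plan pays £2980 − £447 = £2533.
Claim 4 — £1971: deductible met; 15% of £1971 = £295.65. That would push OOP to £2318.55, over the £2200 cap, so member pays £2200 − £2022.90 = £177.10. Insurer: £1971 − £177.10 = £1793.90.
Claim 5 — £802: 15% coinsurance on £802 = £120.30. OOP would hit £2320.30 > £2200, so the cap limits the member to £2200 − £2200 = £0. Plan pays £802 − £0 = £802.
Insurer total: £0 + £6550.10 + £2533 + £1793.90 + £802 = £11679.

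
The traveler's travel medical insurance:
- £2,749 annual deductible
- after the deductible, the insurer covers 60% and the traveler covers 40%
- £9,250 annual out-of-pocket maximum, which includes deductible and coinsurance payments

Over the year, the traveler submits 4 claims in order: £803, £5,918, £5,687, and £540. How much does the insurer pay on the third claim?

Bill 1, £803: all of it applies to the deductible. Cost to traveler: £803. OOP to date £803. Insurer: £803 − £803 = £0.
Bill 2, £5,918: £1,946 to deductible, leaving £3,972; 40% of £3,972 = £1,588.80. Traveler pays £3,534.80; OOP now £4,337.80. Insurer: £5,918 − £3,534.80 = £2,383.20.
Bill 3, £5,687: 40% coinsurance on £5,687 = £2,274.80. Traveler owes £2,274.80 (running OOP £6,612.60). Insurer: £5,687 − £2,274.80 = £3,412.20.

£3,412.20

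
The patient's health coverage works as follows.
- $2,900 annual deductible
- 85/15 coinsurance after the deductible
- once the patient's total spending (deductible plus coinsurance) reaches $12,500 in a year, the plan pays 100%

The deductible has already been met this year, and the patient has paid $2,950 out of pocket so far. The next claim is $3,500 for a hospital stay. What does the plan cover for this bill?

With the deductible met, the entire $3,500 is subject to coinsurance.
Patient's 15% share of $3,500 is $525.
Total out-of-pocket so far would be $2,950 + $525 = $3,475, below the $12,500 cap — no reduction.
Insurer pays the balance: $3,500 − $525 = $2,975.

$2,975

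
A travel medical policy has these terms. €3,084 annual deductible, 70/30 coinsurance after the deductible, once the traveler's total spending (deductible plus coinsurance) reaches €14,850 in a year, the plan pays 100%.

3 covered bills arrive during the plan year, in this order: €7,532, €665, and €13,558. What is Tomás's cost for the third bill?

Claim 1 (€7,532): €3,084 to deductible, leaving €4,448; 30% of €4,448 = €1,334.40. Traveler pays €4,418.40; OOP now €4,418.40.
Claim 2 (€665): deductible already satisfied, so traveler's share is 30% × €665 = €199.50. Cost to traveler: €199.50. OOP to date €4,617.90.
Claim 3 (€13,558): deductible already satisfied, so traveler's share is 30% × €13,558 = €4,067.40. Traveler owes €4,067.40 (running OOP €8,685.30).

€4,067.40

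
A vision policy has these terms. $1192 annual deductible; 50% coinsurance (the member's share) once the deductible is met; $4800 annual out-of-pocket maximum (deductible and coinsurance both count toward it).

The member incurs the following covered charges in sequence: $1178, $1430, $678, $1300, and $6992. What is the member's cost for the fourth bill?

#1 ($1178): entire amount goes to the deductible. Member pays $1178; OOP now $1178.
#2 ($1430): deductible takes $14, $1416 remains; coinsurance $1416 × 50% = $708. Member pays $722; OOP now $1900.
#3 ($678): deductible met; 50% of $678 = $339. Cost to member: $339. OOP to date $2239.
#4 ($1300): deductible already satisfied, so member's share is 50% × $1300 = $650. Cost to member: $650. OOP to date $2889.

$650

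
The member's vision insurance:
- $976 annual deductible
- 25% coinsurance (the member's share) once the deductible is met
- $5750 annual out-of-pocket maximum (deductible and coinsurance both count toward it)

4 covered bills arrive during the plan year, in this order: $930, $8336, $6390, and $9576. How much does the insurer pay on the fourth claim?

$8472

Claim 1 ($930): entire amount goes to the deductible. Member pays $930; OOP now $930. Insurer: $930 − $930 = $0.
Claim 2 ($8336): deductible takes $46, $8290 remains; member's 25% is $2072.50. Member owes $2118.50 (running OOP $3048.50). Insurer: $8336 − $2118.50 = $6217.50.
Claim 3 ($6390): deductible already satisfied, so member's share is 25% × $6390 = $1597.50. Cost to member: $1597.50. OOP to date $4646. Insurer: $6390 − $1597.50 = $4792.50.
Claim 4 ($9576): 25% coinsurance on $9576 = $2394. OOP would hit $7040 > $5750, so the cap limits the member to $5750 − $4646 = $1104. Plan pays $9576 − $1104 = $8472.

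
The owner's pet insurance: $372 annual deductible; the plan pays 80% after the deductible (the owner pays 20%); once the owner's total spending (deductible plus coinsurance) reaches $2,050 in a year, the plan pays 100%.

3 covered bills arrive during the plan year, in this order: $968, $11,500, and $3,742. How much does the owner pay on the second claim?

$1,558.80

#1 ($968): deductible takes $372, $596 remains; coinsurance $596 × 20% = $119.20. Owner pays $491.20; OOP now $491.20.
#2 ($11,500): deductible already satisfied, so owner's share is 20% × $11,500 = $2,300. Adding that to $491.20 gives $2,791.20, past the $2,050 cap; owner pays only $2,050 − $491.20 = $1,558.80.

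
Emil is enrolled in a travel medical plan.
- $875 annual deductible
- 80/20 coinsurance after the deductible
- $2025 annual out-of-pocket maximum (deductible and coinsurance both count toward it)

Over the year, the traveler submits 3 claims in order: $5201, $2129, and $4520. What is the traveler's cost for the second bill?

Bill 1, $5201: deductible takes $875, $4326 remains; traveler's 20% is $865.20. Cost to traveler: $1740.20. OOP to date $1740.20.
Bill 2, $2129: 20% coinsurance on $2129 = $425.80. Adding that to $1740.20 gives $2166, past the $2025 cap; traveler pays only $2025 − $1740.20 = $284.80.

$284.80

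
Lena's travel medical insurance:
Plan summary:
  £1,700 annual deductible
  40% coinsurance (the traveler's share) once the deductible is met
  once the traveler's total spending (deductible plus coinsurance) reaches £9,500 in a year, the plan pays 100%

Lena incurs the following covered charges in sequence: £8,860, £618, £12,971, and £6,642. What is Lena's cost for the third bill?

Claim 1 — £8,860: £1,700 to deductible, leaving £7,160; traveler's 40% is £2,864. Traveler owes £4,564 (running OOP £4,564).
Claim 2 — £618: deductible already satisfied, so traveler's share is 40% × £618 = £247.20. Cost to traveler: £247.20. OOP to date £4,811.20.
Claim 3 — £12,971: deductible met; 40% of £12,971 = £5,188.40. OOP would hit £9,999.60 > £9,500, so the cap limits the traveler to £9,500 − £4,811.20 = £4,688.80.

£4,688.80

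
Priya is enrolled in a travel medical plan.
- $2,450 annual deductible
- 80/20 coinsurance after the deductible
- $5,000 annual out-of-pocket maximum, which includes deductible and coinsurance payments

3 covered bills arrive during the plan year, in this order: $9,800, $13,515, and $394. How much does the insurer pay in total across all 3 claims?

$18,709

Claim 1 — $9,800: $2,450 finishes the deductible; $7,350 goes to coinsurance; 20% of $7,350 = $1,470. Traveler pays $3,920; OOP now $3,920. Plan pays $9,800 − $3,920 = $5,880.
Claim 2 — $13,515: 20% coinsurance on $13,515 = $2,703. Adding that to $3,920 gives $6,623, past the $5,000 cap; traveler pays only $5,000 − $3,920 = $1,080. Plan pays $13,515 − $1,080 = $12,435.
Claim 3 — $394: deductible already satisfied, so traveler's share is 20% × $394 = $78.80. OOP would hit $5,078.80 > $5,000, so the cap limits the traveler to $5,000 − $5,000 = $0. Plan pays $394 − $0 = $394.
Insurer total: $5,880 + $12,435 + $394 = $18,709.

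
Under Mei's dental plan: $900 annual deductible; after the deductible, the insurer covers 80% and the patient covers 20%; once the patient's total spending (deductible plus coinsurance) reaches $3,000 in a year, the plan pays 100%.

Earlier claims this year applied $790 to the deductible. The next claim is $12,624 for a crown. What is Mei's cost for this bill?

$790 of the $900 deductible is already met, leaving $110.
The remaining $12,514 (= $12,624 − $110) moves to coinsurance.
Coinsurance: $12,514 × 20% = $2,502.80.
That puts the patient's cost at $110 + $2,502.80 = $2,612.80 before any cap.
Year-to-date out-of-pocket would reach $790 + $2,612.80 = $3,402.80, above the $3,000 maximum, so the patient pays only $3,000 − $790 = $2,210.

$2,210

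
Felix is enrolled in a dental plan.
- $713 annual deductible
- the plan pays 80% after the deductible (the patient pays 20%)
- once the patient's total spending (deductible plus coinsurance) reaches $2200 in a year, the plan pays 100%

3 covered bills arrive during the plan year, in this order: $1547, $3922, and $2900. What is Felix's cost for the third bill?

Claim 1 — $1547: deductible takes $713, $834 remains; coinsurance $834 × 20% = $166.80. Patient pays $879.80; OOP now $879.80.
Claim 2 — $3922: 20% coinsurance on $3922 = $784.40. Patient pays $784.40; OOP now $1664.20.
Claim 3 — $2900: 20% coinsurance on $2900 = $580. That would push OOP to $2244.20, over the $2200 cap, so patient pays $2200 − $1664.20 = $535.80.

$535.80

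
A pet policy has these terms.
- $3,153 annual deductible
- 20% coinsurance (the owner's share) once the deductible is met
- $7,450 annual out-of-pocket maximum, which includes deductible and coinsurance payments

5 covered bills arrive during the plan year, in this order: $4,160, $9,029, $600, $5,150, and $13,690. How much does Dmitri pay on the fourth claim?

$1,030

Bill 1, $4,160: deductible takes $3,153, $1,007 remains; coinsurance $1,007 × 20% = $201.40. Owner owes $3,354.40 (running OOP $3,354.40).
Bill 2, $9,029: 20% coinsurance on $9,029 = $1,805.80. Owner owes $1,805.80 (running OOP $5,160.20).
Bill 3, $600: deductible met; 20% of $600 = $120. Owner pays $120; OOP now $5,280.20.
Bill 4, $5,150: deductible already satisfied, so owner's share is 20% × $5,150 = $1,030. Owner owes $1,030 (running OOP $6,310.20).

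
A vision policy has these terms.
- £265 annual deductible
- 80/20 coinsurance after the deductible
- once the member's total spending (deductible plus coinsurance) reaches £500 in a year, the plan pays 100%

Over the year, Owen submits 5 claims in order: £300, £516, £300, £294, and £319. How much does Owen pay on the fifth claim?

Claim 1 — £300: £265 to deductible, leaving £35; coinsurance £35 × 20% = £7. Cost to member: £272. OOP to date £272.
Claim 2 — £516: deductible met; 20% of £516 = £103.20. Member pays £103.20; OOP now £375.20.
Claim 3 — £300: deductible met; 20% of £300 = £60. Member owes £60 (running OOP £435.20).
Claim 4 — £294: deductible already satisfied, so member's share is 20% × £294 = £58.80. Member pays £58.80; OOP now £494.
Claim 5 — £319: deductible already satisfied, so member's share is 20% × £319 = £63.80. OOP would hit £557.80 > £500, so the cap limits the member to £500 − £494 = £6.

£6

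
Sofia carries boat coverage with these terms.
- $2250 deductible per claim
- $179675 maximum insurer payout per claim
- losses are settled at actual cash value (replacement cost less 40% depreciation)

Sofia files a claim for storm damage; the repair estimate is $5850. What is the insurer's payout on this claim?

Depreciate 40%: the covered value is $5850 × 0.6 = $3510.
Subtract the deductible: $3510 − $2250 = $1260.
$1260 ≤ $179675, so the limit doesn't bind; insurer pays $1260.

$1260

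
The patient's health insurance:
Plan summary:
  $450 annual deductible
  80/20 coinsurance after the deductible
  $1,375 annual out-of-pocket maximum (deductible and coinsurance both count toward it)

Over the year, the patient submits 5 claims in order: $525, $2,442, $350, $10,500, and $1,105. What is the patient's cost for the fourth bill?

$351.60

Claim 1 ($525): deductible takes $450, $75 remains; coinsurance $75 × 20% = $15. Patient owes $465 (running OOP $465).
Claim 2 ($2,442): 20% coinsurance on $2,442 = $488.40. Patient owes $488.40 (running OOP $953.40).
Claim 3 ($350): 20% coinsurance on $350 = $70. Cost to patient: $70. OOP to date $1,023.40.
Claim 4 ($10,500): deductible already satisfied, so patient's share is 20% × $10,500 = $2,100. That would push OOP to $3,123.40, over the $1,375 cap, so patient pays $1,375 − $1,023.40 = $351.60.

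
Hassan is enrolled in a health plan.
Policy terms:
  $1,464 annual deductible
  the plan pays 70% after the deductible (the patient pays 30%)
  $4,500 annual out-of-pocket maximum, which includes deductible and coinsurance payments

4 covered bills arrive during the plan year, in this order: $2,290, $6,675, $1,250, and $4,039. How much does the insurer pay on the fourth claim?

Claim 1 — $2,290: $1,464 finishes the deductible; $826 goes to coinsurance; coinsurance $826 × 30% = $247.80. Patient owes $1,711.80 (running OOP $1,711.80). Insurer: $2,290 − $1,711.80 = $578.20.
Claim 2 — $6,675: deductible already satisfied, so patient's share is 30% × $6,675 = $2,002.50. Cost to patient: $2,002.50. OOP to date $3,714.30. Plan pays $6,675 − $2,002.50 = $4,672.50.
Claim 3 — $1,250: deductible met; 30% of $1,250 = $375. Patient pays $375; OOP now $4,089.30. Plan pays $1,250 − $375 = $875.
Claim 4 — $4,039: deductible met; 30% of $4,039 = $1,211.70. OOP would hit $5,301 > $4,500, so the cap limits the patient to $4,500 − $4,089.30 = $410.70. Plan pays $4,039 − $410.70 = $3,628.30.

$3,628.30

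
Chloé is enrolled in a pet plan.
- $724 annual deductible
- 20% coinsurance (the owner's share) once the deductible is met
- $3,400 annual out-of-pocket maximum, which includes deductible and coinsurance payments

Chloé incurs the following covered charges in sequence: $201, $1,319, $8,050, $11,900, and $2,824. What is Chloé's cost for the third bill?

#1 ($201): all of it applies to the deductible. Owner pays $201; OOP now $201.
#2 ($1,319): $523 to deductible, leaving $796; owner's 20% is $159.20. Owner owes $682.20 (running OOP $883.20).
#3 ($8,050): deductible already satisfied, so owner's share is 20% × $8,050 = $1,610. Cost to owner: $1,610. OOP to date $2,493.20.

$1,610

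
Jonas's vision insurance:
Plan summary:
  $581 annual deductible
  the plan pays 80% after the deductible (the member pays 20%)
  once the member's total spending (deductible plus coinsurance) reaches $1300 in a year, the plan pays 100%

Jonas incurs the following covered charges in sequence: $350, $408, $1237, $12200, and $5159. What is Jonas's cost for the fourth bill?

Claim 1 — $350: fully absorbed by the deductible. Member pays $350; OOP now $350.
Claim 2 — $408: $231 to deductible, leaving $177; coinsurance $177 × 20% = $35.40. Member pays $266.40; OOP now $616.40.
Claim 3 — $1237: deductible already satisfied, so member's share is 20% × $1237 = $247.40. Member owes $247.40 (running OOP $863.80).
Claim 4 — $12200: deductible met; 20% of $12200 = $2440. Adding that to $863.80 gives $3303.80, past the $1300 cap; member pays only $1300 − $863.80 = $436.20.

$436.20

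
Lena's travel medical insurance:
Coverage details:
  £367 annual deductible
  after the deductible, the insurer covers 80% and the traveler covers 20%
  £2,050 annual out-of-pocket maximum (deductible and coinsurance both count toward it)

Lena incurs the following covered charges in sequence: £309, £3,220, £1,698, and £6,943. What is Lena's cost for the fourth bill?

£711

Claim 1 — £309: all of it applies to the deductible. Traveler owes £309 (running OOP £309).
Claim 2 — £3,220: deductible takes £58, £3,162 remains; traveler's 20% is £632.40. Traveler owes £690.40 (running OOP £999.40).
Claim 3 — £1,698: 20% coinsurance on £1,698 = £339.60. Cost to traveler: £339.60. OOP to date £1,339.
Claim 4 — £6,943: deductible met; 20% of £6,943 = £1,388.60. Adding that to £1,339 gives £2,727.60, past the £2,050 cap; traveler pays only £2,050 − £1,339 = £711.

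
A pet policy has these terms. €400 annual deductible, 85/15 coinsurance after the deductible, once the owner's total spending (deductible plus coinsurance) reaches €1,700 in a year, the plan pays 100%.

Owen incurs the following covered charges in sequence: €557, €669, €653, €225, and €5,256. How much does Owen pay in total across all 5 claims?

€1,444

#1 (€557): €400 to deductible, leaving €157; 15% of €157 = €23.55. Owner pays €423.55; OOP now €423.55.
#2 (€669): deductible already satisfied, so owner's share is 15% × €669 = €100.35. Owner owes €100.35 (running OOP €523.90).
#3 (€653): 15% coinsurance on €653 = €97.95. Cost to owner: €97.95. OOP to date €621.85.
#4 (€225): deductible already satisfied, so owner's share is 15% × €225 = €33.75. Owner owes €33.75 (running OOP €655.60).
#5 (€5,256): deductible met; 15% of €5,256 = €788.40. Cost to owner: €788.40. OOP to date €1,444.
Total paid by the owner: €423.55 + €100.35 + €97.95 + €33.75 + €788.40 = €1,444.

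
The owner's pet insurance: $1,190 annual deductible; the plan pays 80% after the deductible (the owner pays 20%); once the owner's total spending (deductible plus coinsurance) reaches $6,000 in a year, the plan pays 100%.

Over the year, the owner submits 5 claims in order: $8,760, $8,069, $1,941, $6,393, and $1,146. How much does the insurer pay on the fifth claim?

Bill 1, $8,760: deductible takes $1,190, $7,570 remains; 20% of $7,570 = $1,514. Cost to owner: $2,704. OOP to date $2,704. Insurer: $8,760 − $2,704 = $6,056.
Bill 2, $8,069: deductible met; 20% of $8,069 = $1,613.80. Owner owes $1,613.80 (running OOP $4,317.80). Insurer: $8,069 − $1,613.80 = $6,455.20.
Bill 3, $1,941: deductible already satisfied, so owner's share is 20% × $1,941 = $388.20. Cost to owner: $388.20. OOP to date $4,706. Insurer: $1,941 − $388.20 = $1,552.80.
Bill 4, $6,393: deductible met; 20% of $6,393 = $1,278.60. Cost to owner: $1,278.60. OOP to date $5,984.60. Plan pays $6,393 − $1,278.60 = $5,114.40.
Bill 5, $1,146: 20% coinsurance on $1,146 = $229.20. OOP would hit $6,213.80 > $6,000, so the cap limits the owner to $6,000 − $5,984.60 = $15.40. Plan pays $1,146 − $15.40 = $1,130.60.

$1,130.60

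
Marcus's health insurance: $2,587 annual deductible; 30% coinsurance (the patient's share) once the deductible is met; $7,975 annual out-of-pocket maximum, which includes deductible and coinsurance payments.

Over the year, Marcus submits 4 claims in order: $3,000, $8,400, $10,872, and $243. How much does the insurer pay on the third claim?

Bill 1, $3,000: $2,587 finishes the deductible; $413 goes to coinsurance; 30% of $413 = $123.90. Patient owes $2,710.90 (running OOP $2,710.90). Plan pays $3,000 − $2,710.90 = $289.10.
Bill 2, $8,400: deductible already satisfied, so patient's share is 30% × $8,400 = $2,520. Patient owes $2,520 (running OOP $5,230.90). Insurer: $8,400 − $2,520 = $5,880.
Bill 3, $10,872: deductible met; 30% of $10,872 = $3,261.60. Adding that to $5,230.90 gives $8,492.50, past the $7,975 cap; patient pays only $7,975 − $5,230.90 = $2,744.10. Insurer: $10,872 − $2,744.10 = $8,127.90.

$8,127.90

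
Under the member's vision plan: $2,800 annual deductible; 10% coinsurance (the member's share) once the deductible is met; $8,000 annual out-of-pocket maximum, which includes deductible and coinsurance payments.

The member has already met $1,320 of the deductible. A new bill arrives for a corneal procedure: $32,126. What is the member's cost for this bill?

$4,544.60

$1,320 of the $2,800 deductible is already met, leaving $1,480.
The remaining $30,646 (= $32,126 − $1,480) moves to coinsurance.
10% of $30,646 = $3,064.60 falls to the member.
So the member owes $1,480 + $3,064.60 = $4,544.60 before any cap.
Total out-of-pocket so far would be $1,320 + $4,544.60 = $5,864.60, below the $8,000 cap — no reduction.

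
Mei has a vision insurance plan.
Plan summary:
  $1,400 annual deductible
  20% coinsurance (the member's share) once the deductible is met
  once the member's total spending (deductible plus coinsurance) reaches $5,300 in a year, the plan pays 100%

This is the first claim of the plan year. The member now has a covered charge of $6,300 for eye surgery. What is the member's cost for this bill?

Deductible not yet touched, so the first $1,400 of the bill goes to the deductible.
That leaves $6,300 − $1,400 = $4,900 for coinsurance.
Coinsurance: $4,900 × 20% = $980.
Member responsibility before any cap: $1,400 + $980 = $2,380.
Year-to-date out-of-pocket becomes $0 + $2,380 = $2,380, still under the $5,300 maximum, so no cap applies.

$2,380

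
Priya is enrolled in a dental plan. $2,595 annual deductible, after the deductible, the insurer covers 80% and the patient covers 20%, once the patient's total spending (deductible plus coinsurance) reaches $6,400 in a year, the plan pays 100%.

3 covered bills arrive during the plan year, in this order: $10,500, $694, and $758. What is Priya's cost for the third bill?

$151.60

Claim 1 ($10,500): $2,595 finishes the deductible; $7,905 goes to coinsurance; patient's 20% is $1,581. Patient pays $4,176; OOP now $4,176.
Claim 2 ($694): 20% coinsurance on $694 = $138.80. Patient pays $138.80; OOP now $4,314.80.
Claim 3 ($758): deductible already satisfied, so patient's share is 20% × $758 = $151.60. Patient owes $151.60 (running OOP $4,466.40).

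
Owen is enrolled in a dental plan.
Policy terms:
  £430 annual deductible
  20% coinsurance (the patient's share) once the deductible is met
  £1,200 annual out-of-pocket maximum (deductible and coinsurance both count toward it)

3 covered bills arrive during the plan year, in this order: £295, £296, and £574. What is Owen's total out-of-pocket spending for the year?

Claim 1 — £295: all of it applies to the deductible. Patient pays £295; OOP now £295.
Claim 2 — £296: deductible takes £135, £161 remains; 20% of £161 = £32.20. Cost to patient: £167.20. OOP to date £462.20.
Claim 3 — £574: deductible already satisfied, so patient's share is 20% × £574 = £114.80. Cost to patient: £114.80. OOP to date £577.
Summing the patient's payments: £295 + £167.20 + £114.80 = £577.

£577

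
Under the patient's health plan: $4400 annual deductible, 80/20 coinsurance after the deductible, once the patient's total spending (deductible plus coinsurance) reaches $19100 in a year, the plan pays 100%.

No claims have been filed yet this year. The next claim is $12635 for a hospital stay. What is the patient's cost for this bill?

$6047

Nothing has been paid toward the $4400 deductible, so the first $4400 of this charge is applied there.
The remaining $8235 (= $12635 − $4400) moves to coinsurance.
Coinsurance: $8235 × 20% = $1647.
That puts the patient's cost at $4400 + $1647 = $6047 before any cap.
Cumulative spending $0 + $6047 = $6047 stays under the $19100 maximum.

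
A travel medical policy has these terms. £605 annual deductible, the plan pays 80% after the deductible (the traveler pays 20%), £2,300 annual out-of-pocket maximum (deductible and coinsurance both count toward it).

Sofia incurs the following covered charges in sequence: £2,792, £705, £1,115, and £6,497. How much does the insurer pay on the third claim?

Claim 1 (£2,792): £605 finishes the deductible; £2,187 goes to coinsurance; traveler's 20% is £437.40. Cost to traveler: £1,042.40. OOP to date £1,042.40. Plan pays £2,792 − £1,042.40 = £1,749.60.
Claim 2 (£705): 20% coinsurance on £705 = £141. Traveler owes £141 (running OOP £1,183.40). Plan pays £705 − £141 = £564.
Claim 3 (£1,115): 20% coinsurance on £1,115 = £223. Traveler owes £223 (running OOP £1,406.40). Insurer: £1,115 − £223 = £892.

£892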